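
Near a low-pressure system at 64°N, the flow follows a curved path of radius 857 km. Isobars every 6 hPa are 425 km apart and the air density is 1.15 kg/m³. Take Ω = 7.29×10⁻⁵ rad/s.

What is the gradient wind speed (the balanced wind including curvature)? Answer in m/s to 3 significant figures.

Coriolis parameter at 64°N:
f = 2Ω sin φ = 2 × 7.29×10⁻⁵ × sin 64° = 1.31×10⁻⁴ s⁻¹
Pressure gradient: |∂P/∂n| = 600 Pa / 425000 m = 1.41×10⁻³ Pa/m
Geostrophic speed: V_g = |∂P/∂n|/(fρ) = 1.41×10⁻³/(1.31×10⁻⁴ × 1.15) = 9.37 m/s
Around a low, centrifugal force acts outward with Coriolis, so pressure-gradient force balances both:
(1/ρ)|∂P/∂n| = fV + V²/R  →  V² + fR·V − fR·V_g = 0
With fR = 1.31×10⁻⁴ × 857×10³ m = 112 m/s:
V = [−fR + √((fR)² + 4 fR V_g)]/2 = [−112 + √(112² + 4×112×9.37)]/2 = 8.69 m/s
Subgeostrophic (V < V_g = 9.37 m/s), as expected around a low.

8.69 m/s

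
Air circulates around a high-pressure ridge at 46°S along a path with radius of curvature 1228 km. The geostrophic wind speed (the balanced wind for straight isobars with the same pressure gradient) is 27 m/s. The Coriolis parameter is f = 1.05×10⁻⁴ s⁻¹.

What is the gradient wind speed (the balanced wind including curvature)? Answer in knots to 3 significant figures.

Around a high, pressure-gradient force acts outward with centrifugal, so Coriolis balances both:
fV = (1/ρ)|∂P/∂n| + V²/R  →  V² − fR·V + fR·V_g = 0
With fR = 1.05×10⁻⁴ × 1228×10³ m = 129 m/s:
V = [fR − √((fR)² − 4 fR V_g)]/2 = [129 − √(129² − 4×129×27)]/2 = 38.5 m/s
Supergeostrophic (V > V_g = 27 m/s), as expected around a high.
Converting: 38.5 m/s × 1.944 = 74.8 knots

74.8 knots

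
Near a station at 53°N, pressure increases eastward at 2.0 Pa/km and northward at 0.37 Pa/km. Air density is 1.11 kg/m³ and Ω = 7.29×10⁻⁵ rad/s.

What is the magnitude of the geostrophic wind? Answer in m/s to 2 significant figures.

16 m/s

Coriolis parameter at 53°N:
f = 2Ω sin φ = 2 × 7.29×10⁻⁵ × sin 53° = 1.16×10⁻⁴ s⁻¹
Component geostrophic relations (x east, y north):
u_g = −(1/(fρ)) ∂P/∂y,  v_g = (1/(fρ)) ∂P/∂x
u_g = −(0.37×10⁻³)/(1.16×10⁻⁴ × 1.11) = −2.86 m/s;  v_g = (2.0×10⁻³)/(1.16×10⁻⁴ × 1.11) = 15.5 m/s
|V_g| = √(u_g² + v_g²) = 15.7 m/s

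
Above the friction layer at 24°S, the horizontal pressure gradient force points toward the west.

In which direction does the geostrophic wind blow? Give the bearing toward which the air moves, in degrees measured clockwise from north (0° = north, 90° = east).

The pressure-gradient force points toward the west (bearing 270°).
Geostrophic balance: in the Southern Hemisphere the Coriolis force deflects motion to the left, so the geostrophic wind blows 90° to the left of the pressure-gradient force (low pressure on the right).
Rotating 270° by 90° counterclockwise gives 180° — the wind blows toward the south.

180°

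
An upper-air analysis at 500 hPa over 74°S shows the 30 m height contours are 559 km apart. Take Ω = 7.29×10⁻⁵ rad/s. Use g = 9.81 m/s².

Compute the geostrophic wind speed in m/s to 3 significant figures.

Coriolis parameter at 74°S:
f = 2Ω sin φ = 2 × 7.29×10⁻⁵ × sin 74° = 1.40×10⁻⁴ s⁻¹
Height gradient: |∂Z/∂n| = 30 m / 559000 m = 5.37×10⁻⁵
On a pressure surface, geostrophic balance gives V_g = (g/f)|∂Z/∂n|:
V_g = 9.81 × 5.37×10⁻⁵ / 1.40×10⁻⁴ = 3.76 m/s

3.76 m/s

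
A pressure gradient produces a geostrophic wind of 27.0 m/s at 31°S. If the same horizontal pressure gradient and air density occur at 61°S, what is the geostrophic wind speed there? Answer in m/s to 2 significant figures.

16 m/s

With the same pressure gradient and density, V_g ∝ 1/f ∝ 1/sin φ.
V₂ = V₁ · sin φ₁ / sin φ₂ = 27.0 × sin 31° / sin 61°
V₂ = 27.0 × 0.5150/0.8746 = 16 m/s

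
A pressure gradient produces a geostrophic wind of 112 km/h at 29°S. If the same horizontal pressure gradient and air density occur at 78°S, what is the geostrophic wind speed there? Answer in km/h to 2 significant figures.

With the same pressure gradient and density, V_g ∝ 1/f ∝ 1/sin φ.
V₂ = V₁ · sin φ₁ / sin φ₂ = 112 × sin 29° / sin 78°
V₂ = 112 × 0.4848/0.9781 = 56 km/h

56 km/h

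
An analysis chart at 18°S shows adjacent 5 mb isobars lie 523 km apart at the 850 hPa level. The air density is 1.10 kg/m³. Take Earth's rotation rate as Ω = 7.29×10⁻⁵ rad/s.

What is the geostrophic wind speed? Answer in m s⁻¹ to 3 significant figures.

19.3 m s⁻¹

Coriolis parameter at 18°S:
f = 2Ω sin φ = 2 × 7.29×10⁻⁵ × sin 18° = 4.51×10⁻⁵ s⁻¹
Pressure gradient: |∂P/∂n| = 500 Pa / 523000 m = 9.56×10⁻⁴ Pa/m
Geostrophic balance (pressure-gradient force = Coriolis force):
V_g = (1/(fρ)) |∂P/∂n| = 9.56×10⁻⁴ / (4.51×10⁻⁵ × 1.10) = 19.3 m/s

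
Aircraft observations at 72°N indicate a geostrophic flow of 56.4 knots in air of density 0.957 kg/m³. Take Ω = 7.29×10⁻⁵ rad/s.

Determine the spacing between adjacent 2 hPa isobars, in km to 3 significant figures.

51.9 km

Coriolis parameter at 72°N:
f = 2Ω sin φ = 2 × 7.29×10⁻⁵ × sin 72° = 1.39×10⁻⁴ s⁻¹
Wind speed in SI: 56.4 knots = 29.0 m/s
Geostrophic balance rearranged: |∂P/∂n| = f ρ V_g
|∂P/∂n| = 1.39×10⁻⁴ × 0.957 × 29.0 = 3.85×10⁻³ Pa/m
Isobar spacing: Δn = ΔP/|∂P/∂n| = 200 Pa / 3.85×10⁻³ Pa/m = 51944 m ≈ 51.9 km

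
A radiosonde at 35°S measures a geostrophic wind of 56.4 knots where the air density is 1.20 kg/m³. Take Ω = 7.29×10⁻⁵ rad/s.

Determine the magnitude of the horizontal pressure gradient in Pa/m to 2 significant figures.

2.9×10⁻³ Pa/m

Coriolis parameter at 35°S:
f = 2Ω sin φ = 2 × 7.29×10⁻⁵ × sin 35° = 8.36×10⁻⁵ s⁻¹
Wind speed in SI: 56.4 knots = 29.0 m/s
Geostrophic balance rearranged: |∂P/∂n| = f ρ V_g
|∂P/∂n| = 8.36×10⁻⁵ × 1.20 × 29.0 = 2.91×10⁻³ Pa/m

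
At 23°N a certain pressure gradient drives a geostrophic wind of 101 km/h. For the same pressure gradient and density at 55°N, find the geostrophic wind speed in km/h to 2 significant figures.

With the same pressure gradient and density, V_g ∝ 1/f ∝ 1/sin φ.
V₂ = V₁ · sin φ₁ / sin φ₂ = 101 × sin 23° / sin 55°
V₂ = 101 × 0.3907/0.8192 = 48 km/h

48 km/h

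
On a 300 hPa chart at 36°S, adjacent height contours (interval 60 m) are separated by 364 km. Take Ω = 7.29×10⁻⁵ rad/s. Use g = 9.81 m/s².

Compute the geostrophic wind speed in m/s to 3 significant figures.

18.9 m/s

Coriolis parameter at 36°S:
f = 2Ω sin φ = 2 × 7.29×10⁻⁵ × sin 36° = 8.57×10⁻⁵ s⁻¹
Height gradient: |∂Z/∂n| = 60 m / 364000 m = 1.65×10⁻⁴
On a pressure surface, geostrophic balance gives V_g = (g/f)|∂Z/∂n|:
V_g = 9.81 × 1.65×10⁻⁴ / 8.57×10⁻⁵ = 18.9 m/s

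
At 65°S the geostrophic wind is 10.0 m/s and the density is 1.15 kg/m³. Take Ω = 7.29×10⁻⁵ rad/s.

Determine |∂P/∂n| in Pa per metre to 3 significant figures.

Coriolis parameter at 65°S:
f = 2Ω sin φ = 2 × 7.29×10⁻⁵ × sin 65° = 1.32×10⁻⁴ s⁻¹
Geostrophic balance rearranged: |∂P/∂n| = f ρ V_g
|∂P/∂n| = 1.32×10⁻⁴ × 1.15 × 10.0 = 1.52×10⁻³ Pa/m

1.52×10⁻³ Pa/m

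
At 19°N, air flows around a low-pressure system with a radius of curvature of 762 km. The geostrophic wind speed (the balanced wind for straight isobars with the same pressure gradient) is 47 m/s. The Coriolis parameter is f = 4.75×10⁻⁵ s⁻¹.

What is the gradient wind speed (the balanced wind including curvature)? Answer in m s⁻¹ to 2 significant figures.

Around a low, centrifugal force acts outward with Coriolis, so pressure-gradient force balances both:
(1/ρ)|∂P/∂n| = fV + V²/R  →  V² + fR·V − fR·V_g = 0
With fR = 4.75×10⁻⁵ × 762×10³ m = 36.2 m/s:
V = [−fR + √((fR)² + 4 fR V_g)]/2 = [−36.2 + √(36.2² + 4×36.2×47)]/2 = 26.9 m/s
Subgeostrophic (V < V_g = 47 m/s), as expected around a low.

27 m s⁻¹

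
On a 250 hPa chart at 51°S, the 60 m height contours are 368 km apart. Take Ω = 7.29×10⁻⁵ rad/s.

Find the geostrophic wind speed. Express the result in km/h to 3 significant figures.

50.8 km/h

Coriolis parameter at 51°S:
f = 2Ω sin φ = 2 × 7.29×10⁻⁵ × sin 51° = 1.13×10⁻⁴ s⁻¹
Height gradient: |∂Z/∂n| = 60 m / 368000 m = 1.63×10⁻⁴
On a pressure surface, geostrophic balance gives V_g = (g/f)|∂Z/∂n|:
V_g = 9.81 × 1.63×10⁻⁴ / 1.13×10⁻⁴ = 14.1 m/s
Converting: 14.1 m/s × 3.6 = 50.8 km/h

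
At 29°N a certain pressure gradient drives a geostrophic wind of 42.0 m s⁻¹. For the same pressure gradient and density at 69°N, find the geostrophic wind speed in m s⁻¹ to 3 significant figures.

21.8 m s⁻¹

With the same pressure gradient and density, V_g ∝ 1/f ∝ 1/sin φ.
V₂ = V₁ · sin φ₁ / sin φ₂ = 42.0 × sin 29° / sin 69°
V₂ = 42.0 × 0.4848/0.9336 = 21.8 m s⁻¹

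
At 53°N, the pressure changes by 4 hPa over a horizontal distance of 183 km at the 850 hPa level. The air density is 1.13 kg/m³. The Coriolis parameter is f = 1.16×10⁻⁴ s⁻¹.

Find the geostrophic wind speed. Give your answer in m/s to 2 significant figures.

17 m/s

Pressure gradient: |∂P/∂n| = 400 Pa / 183000 m = 2.19×10⁻³ Pa/m
Geostrophic balance (pressure-gradient force = Coriolis force):
V_g = (1/(fρ)) |∂P/∂n| = 2.19×10⁻³ / (1.16×10⁻⁴ × 1.13) = 16.7 m/s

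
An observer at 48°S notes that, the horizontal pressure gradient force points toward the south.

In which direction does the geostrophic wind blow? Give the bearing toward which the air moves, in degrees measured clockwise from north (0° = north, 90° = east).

The pressure-gradient force points toward the south (bearing 180°).
Geostrophic balance: in the Southern Hemisphere the Coriolis force deflects motion to the left, so the geostrophic wind blows 90° to the left of the pressure-gradient force (low pressure on the right).
Rotating 180° by 90° counterclockwise gives 090° — the wind blows toward the east.

090°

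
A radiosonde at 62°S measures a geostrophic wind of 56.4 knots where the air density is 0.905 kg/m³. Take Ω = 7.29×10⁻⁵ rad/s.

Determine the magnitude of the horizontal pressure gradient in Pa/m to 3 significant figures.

Coriolis parameter at 62°S:
f = 2Ω sin φ = 2 × 7.29×10⁻⁵ × sin 62° = 1.29×10⁻⁴ s⁻¹
Wind speed in SI: 56.4 knots = 29.0 m/s
Geostrophic balance rearranged: |∂P/∂n| = f ρ V_g
|∂P/∂n| = 1.29×10⁻⁴ × 0.905 × 29.0 = 3.38×10⁻³ Pa/m

3.38×10⁻³ Pa/m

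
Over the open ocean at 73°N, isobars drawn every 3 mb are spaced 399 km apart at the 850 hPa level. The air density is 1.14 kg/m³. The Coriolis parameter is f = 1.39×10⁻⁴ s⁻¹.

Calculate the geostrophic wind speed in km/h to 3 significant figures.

17.1 km/h

Pressure gradient: |∂P/∂n| = 300 Pa / 399000 m = 7.52×10⁻⁴ Pa/m
Geostrophic balance (pressure-gradient force = Coriolis force):
V_g = (1/(fρ)) |∂P/∂n| = 7.52×10⁻⁴ / (1.39×10⁻⁴ × 1.14) = 4.74 m/s
Converting: 4.74 m/s × 3.6 = 17.1 km/h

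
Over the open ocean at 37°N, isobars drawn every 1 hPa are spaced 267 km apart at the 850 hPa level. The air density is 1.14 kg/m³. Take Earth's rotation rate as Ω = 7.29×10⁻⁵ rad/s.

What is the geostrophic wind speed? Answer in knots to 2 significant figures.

Coriolis parameter at 37°N:
f = 2Ω sin φ = 2 × 7.29×10⁻⁵ × sin 37° = 8.77×10⁻⁵ s⁻¹
Pressure gradient: |∂P/∂n| = 100 Pa / 267000 m = 3.75×10⁻⁴ Pa/m
Geostrophic balance (pressure-gradient force = Coriolis force):
V_g = (1/(fρ)) |∂P/∂n| = 3.75×10⁻⁴ / (8.77×10⁻⁵ × 1.14) = 3.74 m/s
Converting: 3.74 m/s × 1.944 = 7.3 knots

7.3 knots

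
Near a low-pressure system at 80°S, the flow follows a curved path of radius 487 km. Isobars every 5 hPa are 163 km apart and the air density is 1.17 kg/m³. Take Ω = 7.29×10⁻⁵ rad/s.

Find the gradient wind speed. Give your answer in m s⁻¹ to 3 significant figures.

Coriolis parameter at 80°S:
f = 2Ω sin φ = 2 × 7.29×10⁻⁵ × sin 80° = 1.44×10⁻⁴ s⁻¹
Pressure gradient: |∂P/∂n| = 500 Pa / 163000 m = 3.07×10⁻³ Pa/m
Geostrophic speed: V_g = |∂P/∂n|/(fρ) = 3.07×10⁻³/(1.44×10⁻⁴ × 1.17) = 18.3 m/s
Around a low, centrifugal force acts outward with Coriolis, so pressure-gradient force balances both:
(1/ρ)|∂P/∂n| = fV + V²/R  →  V² + fR·V − fR·V_g = 0
With fR = 1.44×10⁻⁴ × 487×10³ m = 69.9 m/s:
V = [−fR + √((fR)² + 4 fR V_g)]/2 = [−69.9 + √(69.9² + 4×69.9×18.3)]/2 = 15 m/s
Subgeostrophic (V < V_g = 18.3 m/s), as expected around a low.

15.0 m s⁻¹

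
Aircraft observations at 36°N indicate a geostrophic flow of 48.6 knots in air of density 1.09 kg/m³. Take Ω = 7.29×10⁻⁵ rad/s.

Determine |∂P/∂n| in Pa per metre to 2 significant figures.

Coriolis parameter at 36°N:
f = 2Ω sin φ = 2 × 7.29×10⁻⁵ × sin 36° = 8.57×10⁻⁵ s⁻¹
Wind speed in SI: 48.6 knots = 25.0 m/s
Geostrophic balance rearranged: |∂P/∂n| = f ρ V_g
|∂P/∂n| = 8.57×10⁻⁵ × 1.09 × 25.0 = 2.34×10⁻³ Pa/m

2.3×10⁻³ Pa/m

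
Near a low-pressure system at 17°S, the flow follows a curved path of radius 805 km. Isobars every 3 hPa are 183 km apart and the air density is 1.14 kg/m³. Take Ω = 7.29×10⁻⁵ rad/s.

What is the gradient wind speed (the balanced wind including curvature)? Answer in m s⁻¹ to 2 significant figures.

21 m s⁻¹

Coriolis parameter at 17°S:
f = 2Ω sin φ = 2 × 7.29×10⁻⁵ × sin 17° = 4.26×10⁻⁵ s⁻¹
Pressure gradient: |∂P/∂n| = 300 Pa / 183000 m = 1.64×10⁻³ Pa/m
Geostrophic speed: V_g = |∂P/∂n|/(fρ) = 1.64×10⁻³/(4.26×10⁻⁵ × 1.14) = 33.7 m/s
Around a low, centrifugal force acts outward with Coriolis, so pressure-gradient force balances both:
(1/ρ)|∂P/∂n| = fV + V²/R  →  V² + fR·V − fR·V_g = 0
With fR = 4.26×10⁻⁵ × 805×10³ m = 34.3 m/s:
V = [−fR + √((fR)² + 4 fR V_g)]/2 = [−34.3 + √(34.3² + 4×34.3×33.7)]/2 = 20.9 m/s
Subgeostrophic (V < V_g = 33.7 m/s), as expected around a low.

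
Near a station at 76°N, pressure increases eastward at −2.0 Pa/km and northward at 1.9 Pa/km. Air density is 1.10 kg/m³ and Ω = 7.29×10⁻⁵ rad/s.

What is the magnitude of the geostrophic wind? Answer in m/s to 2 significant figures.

18 m/s

Coriolis parameter at 76°N:
f = 2Ω sin φ = 2 × 7.29×10⁻⁵ × sin 76° = 1.41×10⁻⁴ s⁻¹
Component geostrophic relations (x east, y north):
u_g = −(1/(fρ)) ∂P/∂y,  v_g = (1/(fρ)) ∂P/∂x
u_g = −(1.9×10⁻³)/(1.41×10⁻⁴ × 1.10) = −12.2 m/s;  v_g = (−2.0×10⁻³)/(1.41×10⁻⁴ × 1.10) = −12.9 m/s
|V_g| = √(u_g² + v_g²) = 17.7 m/s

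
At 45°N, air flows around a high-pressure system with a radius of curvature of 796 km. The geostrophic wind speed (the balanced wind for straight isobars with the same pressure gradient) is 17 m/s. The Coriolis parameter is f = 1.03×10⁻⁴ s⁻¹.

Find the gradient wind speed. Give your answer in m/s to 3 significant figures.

24.1 m/s

Around a high, pressure-gradient force acts outward with centrifugal, so Coriolis balances both:
fV = (1/ρ)|∂P/∂n| + V²/R  →  V² − fR·V + fR·V_g = 0
With fR = 1.03×10⁻⁴ × 796×10³ m = 82.0 m/s:
V = [fR − √((fR)² − 4 fR V_g)]/2 = [82.0 − √(82.0² − 4×82.0×17)]/2 = 24.1 m/s
Supergeostrophic (V > V_g = 17 m/s), as expected around a high.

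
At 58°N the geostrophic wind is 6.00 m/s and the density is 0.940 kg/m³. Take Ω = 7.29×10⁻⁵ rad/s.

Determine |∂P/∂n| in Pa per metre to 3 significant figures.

6.97×10⁻⁴ Pa/m

Coriolis parameter at 58°N:
f = 2Ω sin φ = 2 × 7.29×10⁻⁵ × sin 58° = 1.24×10⁻⁴ s⁻¹
Geostrophic balance rearranged: |∂P/∂n| = f ρ V_g
|∂P/∂n| = 1.24×10⁻⁴ × 0.940 × 6.00 = 6.97×10⁻⁴ Pa/m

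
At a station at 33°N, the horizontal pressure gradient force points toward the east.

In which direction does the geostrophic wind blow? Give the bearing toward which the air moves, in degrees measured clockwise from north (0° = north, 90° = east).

180°

The pressure-gradient force points toward the east (bearing 090°).
Geostrophic balance: in the Northern Hemisphere the Coriolis force deflects motion to the right, so the geostrophic wind blows 90° to the right of the pressure-gradient force (low pressure on the left).
Rotating 090° by 90° clockwise gives 180° — the wind blows toward the south.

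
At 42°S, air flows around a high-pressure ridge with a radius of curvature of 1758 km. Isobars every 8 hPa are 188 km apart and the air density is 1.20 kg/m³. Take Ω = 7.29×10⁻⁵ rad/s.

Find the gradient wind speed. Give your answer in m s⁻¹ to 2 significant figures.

52 m s⁻¹

Coriolis parameter at 42°S:
f = 2Ω sin φ = 2 × 7.29×10⁻⁵ × sin 42° = 9.76×10⁻⁵ s⁻¹
Pressure gradient: |∂P/∂n| = 800 Pa / 188000 m = 4.26×10⁻³ Pa/m
Geostrophic speed: V_g = |∂P/∂n|/(fρ) = 4.26×10⁻³/(9.76×10⁻⁵ × 1.20) = 36.3 m/s
Around a high, pressure-gradient force acts outward with centrifugal, so Coriolis balances both:
fV = (1/ρ)|∂P/∂n| + V²/R  →  V² − fR·V + fR·V_g = 0
With fR = 9.76×10⁻⁵ × 1758×10³ m = 172 m/s:
V = [fR − √((fR)² − 4 fR V_g)]/2 = [172 − √(172² − 4×172×36.3)]/2 = 52.3 m/s
Supergeostrophic (V > V_g = 36.3 m/s), as expected around a high.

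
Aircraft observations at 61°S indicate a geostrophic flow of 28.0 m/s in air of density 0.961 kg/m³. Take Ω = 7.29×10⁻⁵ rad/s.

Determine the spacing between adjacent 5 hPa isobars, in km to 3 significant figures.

Coriolis parameter at 61°S:
f = 2Ω sin φ = 2 × 7.29×10⁻⁵ × sin 61° = 1.28×10⁻⁴ s⁻¹
Geostrophic balance rearranged: |∂P/∂n| = f ρ V_g
|∂P/∂n| = 1.28×10⁻⁴ × 0.961 × 28.0 = 3.43×10⁻³ Pa/m
Isobar spacing: Δn = ΔP/|∂P/∂n| = 500 Pa / 3.43×10⁻³ Pa/m = 145718 m ≈ 146 km

146 km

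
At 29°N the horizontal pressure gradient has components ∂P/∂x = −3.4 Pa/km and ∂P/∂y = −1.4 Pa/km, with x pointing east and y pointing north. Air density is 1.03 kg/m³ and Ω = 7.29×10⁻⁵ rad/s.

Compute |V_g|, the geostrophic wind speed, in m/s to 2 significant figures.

Coriolis parameter at 29°N:
f = 2Ω sin φ = 2 × 7.29×10⁻⁵ × sin 29° = 7.07×10⁻⁵ s⁻¹
Component geostrophic relations (x east, y north):
u_g = −(1/(fρ)) ∂P/∂y,  v_g = (1/(fρ)) ∂P/∂x
u_g = −(−1.4×10⁻³)/(7.07×10⁻⁵ × 1.03) = 19.2 m/s;  v_g = (−3.4×10⁻³)/(7.07×10⁻⁵ × 1.03) = −46.7 m/s
|V_g| = √(u_g² + v_g²) = 50.5 m/s

51 m/s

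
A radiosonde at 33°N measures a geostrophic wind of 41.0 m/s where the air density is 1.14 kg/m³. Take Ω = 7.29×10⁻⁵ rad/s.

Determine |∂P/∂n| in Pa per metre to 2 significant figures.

Coriolis parameter at 33°N:
f = 2Ω sin φ = 2 × 7.29×10⁻⁵ × sin 33° = 7.94×10⁻⁵ s⁻¹
Geostrophic balance rearranged: |∂P/∂n| = f ρ V_g
|∂P/∂n| = 7.94×10⁻⁵ × 1.14 × 41.0 = 3.71×10⁻³ Pa/m

3.7×10⁻³ Pa/m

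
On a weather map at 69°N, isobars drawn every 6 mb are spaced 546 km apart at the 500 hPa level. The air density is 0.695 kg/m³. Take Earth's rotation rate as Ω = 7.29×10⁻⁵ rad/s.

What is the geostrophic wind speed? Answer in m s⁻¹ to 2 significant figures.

Coriolis parameter at 69°N:
f = 2Ω sin φ = 2 × 7.29×10⁻⁵ × sin 69° = 1.36×10⁻⁴ s⁻¹
Pressure gradient: |∂P/∂n| = 600 Pa / 546000 m = 1.10×10⁻³ Pa/m
Geostrophic balance (pressure-gradient force = Coriolis force):
V_g = (1/(fρ)) |∂P/∂n| = 1.10×10⁻³ / (1.36×10⁻⁴ × 0.695) = 11.6 m/s

12 m s⁻¹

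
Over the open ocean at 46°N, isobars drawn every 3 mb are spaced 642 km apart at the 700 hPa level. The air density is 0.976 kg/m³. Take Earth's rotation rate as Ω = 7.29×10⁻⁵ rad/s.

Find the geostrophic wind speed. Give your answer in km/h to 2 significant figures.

Coriolis parameter at 46°N:
f = 2Ω sin φ = 2 × 7.29×10⁻⁵ × sin 46° = 1.05×10⁻⁴ s⁻¹
Pressure gradient: |∂P/∂n| = 300 Pa / 642000 m = 4.67×10⁻⁴ Pa/m
Geostrophic balance (pressure-gradient force = Coriolis force):
V_g = (1/(fρ)) |∂P/∂n| = 4.67×10⁻⁴ / (1.05×10⁻⁴ × 0.976) = 4.57 m/s
Converting: 4.57 m/s × 3.6 = 16 km/h

16 km/h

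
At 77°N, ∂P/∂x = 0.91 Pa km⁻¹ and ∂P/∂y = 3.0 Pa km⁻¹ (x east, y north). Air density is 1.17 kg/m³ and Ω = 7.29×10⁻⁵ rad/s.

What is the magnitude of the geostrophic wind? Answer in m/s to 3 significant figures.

Coriolis parameter at 77°N:
f = 2Ω sin φ = 2 × 7.29×10⁻⁵ × sin 77° = 1.42×10⁻⁴ s⁻¹
Component geostrophic relations (x east, y north):
u_g = −(1/(fρ)) ∂P/∂y,  v_g = (1/(fρ)) ∂P/∂x
u_g = −(3.0×10⁻³)/(1.42×10⁻⁴ × 1.17) = −18.0 m/s;  v_g = (0.91×10⁻³)/(1.42×10⁻⁴ × 1.17) = 5.47 m/s
|V_g| = √(u_g² + v_g²) = 18.9 m/s

18.9 m/s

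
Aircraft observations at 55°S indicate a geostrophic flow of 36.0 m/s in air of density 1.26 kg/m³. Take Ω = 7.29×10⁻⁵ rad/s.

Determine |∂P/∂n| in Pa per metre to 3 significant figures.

5.42×10⁻³ Pa/m

Coriolis parameter at 55°S:
f = 2Ω sin φ = 2 × 7.29×10⁻⁵ × sin 55° = 1.19×10⁻⁴ s⁻¹
Geostrophic balance rearranged: |∂P/∂n| = f ρ V_g
|∂P/∂n| = 1.19×10⁻⁴ × 1.26 × 36.0 = 5.42×10⁻³ Pa/m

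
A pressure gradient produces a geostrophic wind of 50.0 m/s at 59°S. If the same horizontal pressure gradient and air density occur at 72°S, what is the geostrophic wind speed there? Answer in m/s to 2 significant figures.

45 m/s

With the same pressure gradient and density, V_g ∝ 1/f ∝ 1/sin φ.
V₂ = V₁ · sin φ₁ / sin φ₂ = 50.0 × sin 59° / sin 72°
V₂ = 50.0 × 0.8572/0.9511 = 45 m/s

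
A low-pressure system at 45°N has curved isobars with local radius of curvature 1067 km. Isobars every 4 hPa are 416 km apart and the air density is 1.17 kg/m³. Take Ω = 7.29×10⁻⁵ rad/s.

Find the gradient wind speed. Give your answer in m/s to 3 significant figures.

Coriolis parameter at 45°N:
f = 2Ω sin φ = 2 × 7.29×10⁻⁵ × sin 45° = 1.03×10⁻⁴ s⁻¹
Pressure gradient: |∂P/∂n| = 400 Pa / 416000 m = 9.62×10⁻⁴ Pa/m
Geostrophic speed: V_g = |∂P/∂n|/(fρ) = 9.62×10⁻⁴/(1.03×10⁻⁴ × 1.17) = 7.97 m/s
Around a low, centrifugal force acts outward with Coriolis, so pressure-gradient force balances both:
(1/ρ)|∂P/∂n| = fV + V²/R  →  V² + fR·V − fR·V_g = 0
With fR = 1.03×10⁻⁴ × 1067×10³ m = 110 m/s:
V = [−fR + √((fR)² + 4 fR V_g)]/2 = [−110 + √(110² + 4×110×7.97)]/2 = 7.46 m/s
Subgeostrophic (V < V_g = 7.97 m/s), as expected around a low.

7.46 m/s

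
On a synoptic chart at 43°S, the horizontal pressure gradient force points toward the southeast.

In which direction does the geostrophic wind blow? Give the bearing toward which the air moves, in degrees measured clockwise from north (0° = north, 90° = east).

The pressure-gradient force points toward the southeast (bearing 135°).
Geostrophic balance: in the Southern Hemisphere the Coriolis force deflects motion to the left, so the geostrophic wind blows 90° to the left of the pressure-gradient force (low pressure on the right).
Rotating 135° by 90° counterclockwise gives 045° — the wind blows toward the northeast.

045°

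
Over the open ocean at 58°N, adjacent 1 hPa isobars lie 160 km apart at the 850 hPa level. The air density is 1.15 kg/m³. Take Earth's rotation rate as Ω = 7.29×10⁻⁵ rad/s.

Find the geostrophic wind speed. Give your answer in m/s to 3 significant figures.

Coriolis parameter at 58°N:
f = 2Ω sin φ = 2 × 7.29×10⁻⁵ × sin 58° = 1.24×10⁻⁴ s⁻¹
Pressure gradient: |∂P/∂n| = 100 Pa / 160000 m = 6.25×10⁻⁴ Pa/m
Geostrophic balance (pressure-gradient force = Coriolis force):
V_g = (1/(fρ)) |∂P/∂n| = 6.25×10⁻⁴ / (1.24×10⁻⁴ × 1.15) = 4.40 m/s

4.40 m/s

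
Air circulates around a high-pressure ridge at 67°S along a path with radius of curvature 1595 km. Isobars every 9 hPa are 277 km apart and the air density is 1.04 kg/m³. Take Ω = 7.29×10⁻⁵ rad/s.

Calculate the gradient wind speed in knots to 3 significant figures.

51.7 knots

Coriolis parameter at 67°S:
f = 2Ω sin φ = 2 × 7.29×10⁻⁵ × sin 67° = 1.34×10⁻⁴ s⁻¹
Pressure gradient: |∂P/∂n| = 900 Pa / 277000 m = 3.25×10⁻³ Pa/m
Geostrophic speed: V_g = |∂P/∂n|/(fρ) = 3.25×10⁻³/(1.34×10⁻⁴ × 1.04) = 23.3 m/s
Around a high, pressure-gradient force acts outward with centrifugal, so Coriolis balances both:
fV = (1/ρ)|∂P/∂n| + V²/R  →  V² − fR·V + fR·V_g = 0
With fR = 1.34×10⁻⁴ × 1595×10³ m = 214 m/s:
V = [fR − √((fR)² − 4 fR V_g)]/2 = [214 − √(214² − 4×214×23.3)]/2 = 26.6 m/s
Supergeostrophic (V > V_g = 23.3 m/s), as expected around a high.
Converting: 26.6 m/s × 1.944 = 51.7 knots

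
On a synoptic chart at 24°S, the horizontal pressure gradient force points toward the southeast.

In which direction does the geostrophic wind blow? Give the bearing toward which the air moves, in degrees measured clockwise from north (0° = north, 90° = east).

045°

The pressure-gradient force points toward the southeast (bearing 135°).
Geostrophic balance: in the Southern Hemisphere the Coriolis force deflects motion to the left, so the geostrophic wind blows 90° to the left of the pressure-gradient force (low pressure on the right).
Rotating 135° by 90° counterclockwise gives 045° — the wind blows toward the northeast.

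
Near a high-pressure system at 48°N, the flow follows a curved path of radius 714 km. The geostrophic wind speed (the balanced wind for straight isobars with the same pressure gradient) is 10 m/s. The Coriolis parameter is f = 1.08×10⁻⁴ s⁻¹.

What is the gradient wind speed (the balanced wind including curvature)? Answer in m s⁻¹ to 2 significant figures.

Around a high, pressure-gradient force acts outward with centrifugal, so Coriolis balances both:
fV = (1/ρ)|∂P/∂n| + V²/R  →  V² − fR·V + fR·V_g = 0
With fR = 1.08×10⁻⁴ × 714×10³ m = 77.1 m/s:
V = [fR − √((fR)² − 4 fR V_g)]/2 = [77.1 − √(77.1² − 4×77.1×10)]/2 = 11.8 m/s
Supergeostrophic (V > V_g = 10 m/s), as expected around a high.

12 m s⁻¹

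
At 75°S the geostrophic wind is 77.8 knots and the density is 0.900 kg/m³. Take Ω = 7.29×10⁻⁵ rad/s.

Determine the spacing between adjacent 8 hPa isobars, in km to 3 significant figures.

Coriolis parameter at 75°S:
f = 2Ω sin φ = 2 × 7.29×10⁻⁵ × sin 75° = 1.41×10⁻⁴ s⁻¹
Wind speed in SI: 77.8 knots = 40.0 m/s
Geostrophic balance rearranged: |∂P/∂n| = f ρ V_g
|∂P/∂n| = 1.41×10⁻⁴ × 0.900 × 40.0 = 5.07×10⁻³ Pa/m
Isobar spacing: Δn = ΔP/|∂P/∂n| = 800 Pa / 5.07×10⁻³ Pa/m = 157699 m ≈ 158 km

158 km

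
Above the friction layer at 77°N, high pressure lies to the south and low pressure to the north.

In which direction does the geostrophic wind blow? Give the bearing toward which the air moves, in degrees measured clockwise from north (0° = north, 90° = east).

090°

The pressure-gradient force points toward the north (bearing 000°).
Geostrophic balance: in the Northern Hemisphere the Coriolis force deflects motion to the right, so the geostrophic wind blows 90° to the right of the pressure-gradient force (low pressure on the left).
Rotating 000° by 90° clockwise gives 090° — the wind blows toward the east.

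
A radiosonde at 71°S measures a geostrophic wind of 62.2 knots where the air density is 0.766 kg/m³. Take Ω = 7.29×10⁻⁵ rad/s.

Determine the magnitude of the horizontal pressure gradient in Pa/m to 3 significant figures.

Coriolis parameter at 71°S:
f = 2Ω sin φ = 2 × 7.29×10⁻⁵ × sin 71° = 1.38×10⁻⁴ s⁻¹
Wind speed in SI: 62.2 knots = 32.0 m/s
Geostrophic balance rearranged: |∂P/∂n| = f ρ V_g
|∂P/∂n| = 1.38×10⁻⁴ × 0.766 × 32.0 = 3.38×10⁻³ Pa/m

3.38×10⁻³ Pa/m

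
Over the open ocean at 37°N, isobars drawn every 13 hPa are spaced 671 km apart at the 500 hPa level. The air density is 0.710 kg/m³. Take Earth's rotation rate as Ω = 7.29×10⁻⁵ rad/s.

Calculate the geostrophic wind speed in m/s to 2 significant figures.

Coriolis parameter at 37°N:
f = 2Ω sin φ = 2 × 7.29×10⁻⁵ × sin 37° = 8.77×10⁻⁵ s⁻¹
Pressure gradient: |∂P/∂n| = 1300 Pa / 671000 m = 1.94×10⁻³ Pa/m
Geostrophic balance (pressure-gradient force = Coriolis force):
V_g = (1/(fρ)) |∂P/∂n| = 1.94×10⁻³ / (8.77×10⁻⁵ × 0.710) = 31.1 m/s

31 m/s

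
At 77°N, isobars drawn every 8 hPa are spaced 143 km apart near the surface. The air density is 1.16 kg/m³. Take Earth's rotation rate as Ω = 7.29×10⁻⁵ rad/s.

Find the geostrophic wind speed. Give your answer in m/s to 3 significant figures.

33.9 m/s

Coriolis parameter at 77°N:
f = 2Ω sin φ = 2 × 7.29×10⁻⁵ × sin 77° = 1.42×10⁻⁴ s⁻¹
Pressure gradient: |∂P/∂n| = 800 Pa / 143000 m = 5.59×10⁻³ Pa/m
Geostrophic balance (pressure-gradient force = Coriolis force):
V_g = (1/(fρ)) |∂P/∂n| = 5.59×10⁻³ / (1.42×10⁻⁴ × 1.16) = 33.9 m/s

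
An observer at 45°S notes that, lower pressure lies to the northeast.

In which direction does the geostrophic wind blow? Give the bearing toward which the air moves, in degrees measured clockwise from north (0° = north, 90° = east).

The pressure-gradient force points toward the northeast (bearing 045°).
Geostrophic balance: in the Southern Hemisphere the Coriolis force deflects motion to the left, so the geostrophic wind blows 90° to the left of the pressure-gradient force (low pressure on the right).
Rotating 045° by 90° counterclockwise gives 315° — the wind blows toward the northwest.

315°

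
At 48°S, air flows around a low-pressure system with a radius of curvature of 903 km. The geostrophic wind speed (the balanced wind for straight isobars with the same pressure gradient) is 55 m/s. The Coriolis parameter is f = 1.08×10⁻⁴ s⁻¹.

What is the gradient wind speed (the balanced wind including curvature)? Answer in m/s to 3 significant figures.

39.2 m/s

Around a low, centrifugal force acts outward with Coriolis, so pressure-gradient force balances both:
(1/ρ)|∂P/∂n| = fV + V²/R  →  V² + fR·V − fR·V_g = 0
With fR = 1.08×10⁻⁴ × 903×10³ m = 97.5 m/s:
V = [−fR + √((fR)² + 4 fR V_g)]/2 = [−97.5 + √(97.5² + 4×97.5×55)]/2 = 39.2 m/s
Subgeostrophic (V < V_g = 55 m/s), as expected around a low.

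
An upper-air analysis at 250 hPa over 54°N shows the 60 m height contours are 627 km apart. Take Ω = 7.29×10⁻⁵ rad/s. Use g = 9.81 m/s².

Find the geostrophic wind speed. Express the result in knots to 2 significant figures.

15 knots

Coriolis parameter at 54°N:
f = 2Ω sin φ = 2 × 7.29×10⁻⁵ × sin 54° = 1.18×10⁻⁴ s⁻¹
Height gradient: |∂Z/∂n| = 60 m / 627000 m = 9.57×10⁻⁵
On a pressure surface, geostrophic balance gives V_g = (g/f)|∂Z/∂n|:
V_g = 9.81 × 9.57×10⁻⁵ / 1.18×10⁻⁴ = 7.96 m/s
Converting: 7.96 m/s × 1.944 = 15 knots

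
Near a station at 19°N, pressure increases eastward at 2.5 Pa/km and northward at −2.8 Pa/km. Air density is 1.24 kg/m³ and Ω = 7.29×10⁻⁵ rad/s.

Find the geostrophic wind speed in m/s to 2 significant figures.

Coriolis parameter at 19°N:
f = 2Ω sin φ = 2 × 7.29×10⁻⁵ × sin 19° = 4.75×10⁻⁵ s⁻¹
Component geostrophic relations (x east, y north):
u_g = −(1/(fρ)) ∂P/∂y,  v_g = (1/(fρ)) ∂P/∂x
u_g = −(−2.8×10⁻³)/(4.75×10⁻⁵ × 1.24) = 47.6 m/s;  v_g = (2.5×10⁻³)/(4.75×10⁻⁵ × 1.24) = 42.5 m/s
|V_g| = √(u_g² + v_g²) = 63.8 m/s

64 m/s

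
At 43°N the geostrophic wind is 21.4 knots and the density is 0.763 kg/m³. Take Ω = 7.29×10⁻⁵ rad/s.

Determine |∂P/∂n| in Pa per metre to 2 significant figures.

8.4×10⁻⁴ Pa/m

Coriolis parameter at 43°N:
f = 2Ω sin φ = 2 × 7.29×10⁻⁵ × sin 43° = 9.94×10⁻⁵ s⁻¹
Wind speed in SI: 21.4 knots = 11.0 m/s
Geostrophic balance rearranged: |∂P/∂n| = f ρ V_g
|∂P/∂n| = 9.94×10⁻⁵ × 0.763 × 11.0 = 8.35×10⁻⁴ Pa/m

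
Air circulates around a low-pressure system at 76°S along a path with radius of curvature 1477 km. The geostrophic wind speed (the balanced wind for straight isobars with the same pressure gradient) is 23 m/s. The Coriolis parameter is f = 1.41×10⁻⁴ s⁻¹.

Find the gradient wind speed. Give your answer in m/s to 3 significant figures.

20.9 m/s

Around a low, centrifugal force acts outward with Coriolis, so pressure-gradient force balances both:
(1/ρ)|∂P/∂n| = fV + V²/R  →  V² + fR·V − fR·V_g = 0
With fR = 1.41×10⁻⁴ × 1477×10³ m = 208 m/s:
V = [−fR + √((fR)² + 4 fR V_g)]/2 = [−208 + √(208² + 4×208×23)]/2 = 20.9 m/s
Subgeostrophic (V < V_g = 23 m/s), as expected around a low.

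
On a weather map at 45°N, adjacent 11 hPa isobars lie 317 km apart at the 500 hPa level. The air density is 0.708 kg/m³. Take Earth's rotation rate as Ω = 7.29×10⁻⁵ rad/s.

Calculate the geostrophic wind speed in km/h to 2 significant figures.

Coriolis parameter at 45°N:
f = 2Ω sin φ = 2 × 7.29×10⁻⁵ × sin 45° = 1.03×10⁻⁴ s⁻¹
Pressure gradient: |∂P/∂n| = 1100 Pa / 317000 m = 3.47×10⁻³ Pa/m
Geostrophic balance (pressure-gradient force = Coriolis force):
V_g = (1/(fρ)) |∂P/∂n| = 3.47×10⁻³ / (1.03×10⁻⁴ × 0.708) = 47.5 m/s
Converting: 47.5 m/s × 3.6 = 170 km/h

170 km/h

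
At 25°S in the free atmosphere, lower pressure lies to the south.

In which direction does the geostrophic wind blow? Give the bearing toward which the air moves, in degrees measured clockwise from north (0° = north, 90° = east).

The pressure-gradient force points toward the south (bearing 180°).
Geostrophic balance: in the Southern Hemisphere the Coriolis force deflects motion to the left, so the geostrophic wind blows 90° to the left of the pressure-gradient force (low pressure on the right).
Rotating 180° by 90° counterclockwise gives 090° — the wind blows toward the east.

090°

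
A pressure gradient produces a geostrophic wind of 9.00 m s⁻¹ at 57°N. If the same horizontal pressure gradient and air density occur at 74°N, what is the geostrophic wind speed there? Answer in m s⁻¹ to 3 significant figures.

With the same pressure gradient and density, V_g ∝ 1/f ∝ 1/sin φ.
V₂ = V₁ · sin φ₁ / sin φ₂ = 9.00 × sin 57° / sin 74°
V₂ = 9.00 × 0.8387/0.9613 = 7.85 m s⁻¹

7.85 m s⁻¹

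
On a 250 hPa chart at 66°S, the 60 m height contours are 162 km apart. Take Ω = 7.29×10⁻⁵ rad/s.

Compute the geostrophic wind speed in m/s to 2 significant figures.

27 m/s

Coriolis parameter at 66°S:
f = 2Ω sin φ = 2 × 7.29×10⁻⁵ × sin 66° = 1.33×10⁻⁴ s⁻¹
Height gradient: |∂Z/∂n| = 60 m / 162000 m = 3.70×10⁻⁴
On a pressure surface, geostrophic balance gives V_g = (g/f)|∂Z/∂n|:
V_g = 9.81 × 3.70×10⁻⁴ / 1.33×10⁻⁴ = 27.3 m/s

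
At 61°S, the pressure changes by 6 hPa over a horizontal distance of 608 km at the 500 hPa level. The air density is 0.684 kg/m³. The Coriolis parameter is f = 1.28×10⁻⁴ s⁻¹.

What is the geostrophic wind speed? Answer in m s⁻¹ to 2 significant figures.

11 m s⁻¹

Pressure gradient: |∂P/∂n| = 600 Pa / 608000 m = 9.87×10⁻⁴ Pa/m
Geostrophic balance (pressure-gradient force = Coriolis force):
V_g = (1/(fρ)) |∂P/∂n| = 9.87×10⁻⁴ / (1.28×10⁻⁴ × 0.684) = 11.3 m/s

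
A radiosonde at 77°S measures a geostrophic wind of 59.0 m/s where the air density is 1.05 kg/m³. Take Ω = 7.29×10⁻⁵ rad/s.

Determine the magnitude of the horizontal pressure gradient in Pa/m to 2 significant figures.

Coriolis parameter at 77°S:
f = 2Ω sin φ = 2 × 7.29×10⁻⁵ × sin 77° = 1.42×10⁻⁴ s⁻¹
Geostrophic balance rearranged: |∂P/∂n| = f ρ V_g
|∂P/∂n| = 1.42×10⁻⁴ × 1.05 × 59.0 = 8.80×10⁻³ Pa/m

8.8×10⁻³ Pa/m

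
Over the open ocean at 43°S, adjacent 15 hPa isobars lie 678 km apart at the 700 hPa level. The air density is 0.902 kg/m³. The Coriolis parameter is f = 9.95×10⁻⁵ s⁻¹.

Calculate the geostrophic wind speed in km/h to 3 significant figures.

88.7 km/h

Pressure gradient: |∂P/∂n| = 1500 Pa / 678000 m = 2.21×10⁻³ Pa/m
Geostrophic balance (pressure-gradient force = Coriolis force):
V_g = (1/(fρ)) |∂P/∂n| = 2.21×10⁻³ / (9.95×10⁻⁵ × 0.902) = 24.7 m/s
Converting: 24.7 m/s × 3.6 = 88.7 km/h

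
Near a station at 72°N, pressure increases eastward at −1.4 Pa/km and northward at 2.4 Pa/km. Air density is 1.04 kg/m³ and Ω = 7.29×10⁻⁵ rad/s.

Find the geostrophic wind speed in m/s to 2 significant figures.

19 m/s

Coriolis parameter at 72°N:
f = 2Ω sin φ = 2 × 7.29×10⁻⁵ × sin 72° = 1.39×10⁻⁴ s⁻¹
Component geostrophic relations (x east, y north):
u_g = −(1/(fρ)) ∂P/∂y,  v_g = (1/(fρ)) ∂P/∂x
u_g = −(2.4×10⁻³)/(1.39×10⁻⁴ × 1.04) = −16.6 m/s;  v_g = (−1.4×10⁻³)/(1.39×10⁻⁴ × 1.04) = −9.71 m/s
|V_g| = √(u_g² + v_g²) = 19.3 m/s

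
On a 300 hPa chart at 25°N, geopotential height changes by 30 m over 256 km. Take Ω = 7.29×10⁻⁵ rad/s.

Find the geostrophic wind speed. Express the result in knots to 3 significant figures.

Coriolis parameter at 25°N:
f = 2Ω sin φ = 2 × 7.29×10⁻⁵ × sin 25° = 6.16×10⁻⁵ s⁻¹
Height gradient: |∂Z/∂n| = 30 m / 256000 m = 1.17×10⁻⁴
On a pressure surface, geostrophic balance gives V_g = (g/f)|∂Z/∂n|:
V_g = 9.81 × 1.17×10⁻⁴ / 6.16×10⁻⁵ = 18.7 m/s
Converting: 18.7 m/s × 1.944 = 36.3 knots

36.3 knots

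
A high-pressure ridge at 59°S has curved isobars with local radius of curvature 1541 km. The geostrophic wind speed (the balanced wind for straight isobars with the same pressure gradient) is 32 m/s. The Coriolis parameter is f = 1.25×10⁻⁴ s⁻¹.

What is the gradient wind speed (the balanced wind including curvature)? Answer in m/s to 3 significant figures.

40.5 m/s

Around a high, pressure-gradient force acts outward with centrifugal, so Coriolis balances both:
fV = (1/ρ)|∂P/∂n| + V²/R  →  V² − fR·V + fR·V_g = 0
With fR = 1.25×10⁻⁴ × 1541×10³ m = 193 m/s:
V = [fR − √((fR)² − 4 fR V_g)]/2 = [193 − √(193² − 4×193×32)]/2 = 40.5 m/s
Supergeostrophic (V > V_g = 32 m/s), as expected around a high.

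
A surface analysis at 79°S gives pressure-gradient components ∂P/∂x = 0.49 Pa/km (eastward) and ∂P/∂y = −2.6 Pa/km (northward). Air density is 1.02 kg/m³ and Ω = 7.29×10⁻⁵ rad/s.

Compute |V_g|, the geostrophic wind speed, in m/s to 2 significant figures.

Coriolis parameter at 79°S:
f = 2Ω sin φ = 2 × 7.29×10⁻⁵ × sin 79° = 1.43×10⁻⁴ s⁻¹
In the Southern Hemisphere f is negative: f = −1.43×10⁻⁴ s⁻¹.
Component geostrophic relations (x east, y north):
u_g = −(1/(fρ)) ∂P/∂y,  v_g = (1/(fρ)) ∂P/∂x
u_g = −(−2.6×10⁻³)/(−1.43×10⁻⁴ × 1.02) = −17.8 m/s;  v_g = (0.49×10⁻³)/(−1.43×10⁻⁴ × 1.02) = −3.36 m/s
|V_g| = √(u_g² + v_g²) = 18.1 m/s

18 m/s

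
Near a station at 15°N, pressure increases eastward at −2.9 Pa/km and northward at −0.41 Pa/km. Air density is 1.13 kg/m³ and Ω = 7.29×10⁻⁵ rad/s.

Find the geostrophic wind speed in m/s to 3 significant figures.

68.7 m/s

Coriolis parameter at 15°N:
f = 2Ω sin φ = 2 × 7.29×10⁻⁵ × sin 15° = 3.77×10⁻⁵ s⁻¹
Component geostrophic relations (x east, y north):
u_g = −(1/(fρ)) ∂P/∂y,  v_g = (1/(fρ)) ∂P/∂x
u_g = −(−0.41×10⁻³)/(3.77×10⁻⁵ × 1.13) = 9.62 m/s;  v_g = (−2.9×10⁻³)/(3.77×10⁻⁵ × 1.13) = −68.0 m/s
|V_g| = √(u_g² + v_g²) = 68.7 m/s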